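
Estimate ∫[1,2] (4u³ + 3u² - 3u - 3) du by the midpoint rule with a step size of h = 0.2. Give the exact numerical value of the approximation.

14.43

h = (2 − 1)/5 = 0.2.
Midpoints m₁,…,m₅ = 1.1, 1.3, 1.5, 1.7, 1.9.
f(m₁)=2.654, f(m₂)=6.958, f(m₃)=12.75, f(m₄)=20.222, f(m₅)=29.566.
h·[f(m₁) + f(m₂) + f(m₃) + f(m₄) + f(m₅)] = 0.2·(72.15) = 14.43.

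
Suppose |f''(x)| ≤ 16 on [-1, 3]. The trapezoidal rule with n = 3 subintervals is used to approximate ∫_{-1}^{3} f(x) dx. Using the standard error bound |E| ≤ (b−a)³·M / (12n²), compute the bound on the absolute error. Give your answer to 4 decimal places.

9.4815

|E| ≤ (4)³·16 / (12·3²) = 1024/108 = 9.4815.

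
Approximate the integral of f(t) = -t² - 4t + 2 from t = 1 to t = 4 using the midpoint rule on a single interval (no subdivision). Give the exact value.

-42.75

M = (b−a)·f(2.5) = 3·(-14.25) = -42.75.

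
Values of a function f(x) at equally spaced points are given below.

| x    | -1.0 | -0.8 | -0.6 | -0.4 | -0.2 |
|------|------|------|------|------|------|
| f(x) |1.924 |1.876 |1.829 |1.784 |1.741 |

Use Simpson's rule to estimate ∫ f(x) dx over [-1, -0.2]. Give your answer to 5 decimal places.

1.46420

h = 0.2, n = 4.
(h/3)·[y₀ + 4y₁ + 2y₂ + 4y₃ + y₄] = 0.066667·(21.963) = 1.46420.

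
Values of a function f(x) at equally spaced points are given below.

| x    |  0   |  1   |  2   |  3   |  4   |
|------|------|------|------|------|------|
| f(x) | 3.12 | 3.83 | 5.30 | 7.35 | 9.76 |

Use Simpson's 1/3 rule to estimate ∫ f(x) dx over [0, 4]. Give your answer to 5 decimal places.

h = 1, n = 4.
(h/3)·[y₀ + 4y₁ + 2y₂ + 4y₃ + y₄] = 0.333333·(68.20) = 22.73333.

22.73333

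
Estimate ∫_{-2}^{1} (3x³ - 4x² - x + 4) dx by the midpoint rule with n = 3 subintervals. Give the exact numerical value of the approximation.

h = (1 − (-2))/3 = 1.
Midpoints m₁,…,m₃ = -1.5, -0.5, 0.5.
f(m₁)=-13.625, f(m₂)=3.125, f(m₃)=2.875.
h·[f(m₁) + f(m₂) + f(m₃)] = 1·(-7.625) = -7.625.

-7.625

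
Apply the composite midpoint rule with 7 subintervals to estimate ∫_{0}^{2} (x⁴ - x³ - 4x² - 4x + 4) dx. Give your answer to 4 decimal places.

h = (2 − 0)/7 = 0.285714.
Midpoints m₁,…,m₇ = 0.142857, 0.428571, 0.714286, 1, 1.285714, 1.571429, 1.857143.
f(m₁)=3.344440, f(m₂)=1.506039, f(m₃)=-1.002082, f(m₄)=-4, f(m₅)=-7.147855, f(m₆)=-9.945856, f(m₇)=-11.734277.
h·[f(m₁) + f(m₂) + f(m₃) + f(m₄) + f(m₅) + f(m₆) + f(m₇)] = 0.285714·(-28.979592) = -8.2799.

-8.2799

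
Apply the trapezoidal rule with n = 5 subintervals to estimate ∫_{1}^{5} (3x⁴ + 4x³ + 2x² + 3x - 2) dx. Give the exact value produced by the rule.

h = (5 − 1)/5 = 0.8.
Nodes x₀,…,x₅ = 1, 1.8, 2.6, 3.4, 4.2, 5.
f(x) = 3x⁴ + 4x³ + 2x² + 3x - 2: f₀=10, f₁=64.7008, f₂=226.7168, f₃=589.4368, f₄=1275.7408, f₅=2438.
(h/2)·[f₀ + 2f₁ + 2f₂ + 2f₃ + 2f₄ + f₅] = 0.4·(6761.1904) = 2704.47616.

2704.47616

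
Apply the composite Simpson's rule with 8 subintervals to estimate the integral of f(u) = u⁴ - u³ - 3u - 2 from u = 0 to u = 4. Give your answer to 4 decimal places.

108.8333

h = (4 − 0)/8 = 0.5.
Nodes u₀,…,u₈ = 0, 0.5, 1, 1.5, 2, 2.5, 3, 3.5, 4.
f(u) = u⁴ - u³ - 3u - 2: f₀=-2, f₁=-3.5625, f₂=-5, f₃=-4.8125, f₄=0, f₅=13.9375, f₆=43, f₇=94.6875, f₈=178.
(h/3)·[f₀ + 4f₁ + 2f₂ + 4f₃ + 2f₄ + 4f₅ + 2f₆ + 4f₇ + f₈] = 0.166667·(653) = 108.8333.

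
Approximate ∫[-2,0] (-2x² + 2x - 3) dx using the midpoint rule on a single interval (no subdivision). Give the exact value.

M = (b−a)·f(-1) = 2·(-7) = -14.

-14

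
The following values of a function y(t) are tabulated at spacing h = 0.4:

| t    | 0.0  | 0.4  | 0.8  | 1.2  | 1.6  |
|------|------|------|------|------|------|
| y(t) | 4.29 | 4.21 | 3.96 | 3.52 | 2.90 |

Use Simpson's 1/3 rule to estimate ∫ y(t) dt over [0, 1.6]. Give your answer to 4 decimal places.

6.1373

h = 0.4, n = 4.
(h/3)·[y₀ + 4y₁ + 2y₂ + 4y₃ + y₄] = 0.133333·(46.03) = 6.1373.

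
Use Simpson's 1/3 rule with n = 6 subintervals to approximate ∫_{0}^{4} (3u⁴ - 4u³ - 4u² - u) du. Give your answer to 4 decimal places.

h = (4 − 0)/6 = 0.666667.
Nodes u₀,…,u₆ = 0, 0.666667, 1.333333, 2, 2.666667, 3.333333, 4.
f(u) = 3u⁴ - 4u³ - 4u² - u: f₀=0, f₁=-3.037037, f₂=-8.444444, f₃=-2, f₄=44.740741, f₅=174.444444, f₆=444.
(h/3)·[f₀ + 4f₁ + 2f₂ + 4f₃ + 2f₄ + 4f₅ + f₆] = 0.222222·(1194.222222) = 265.3827.

265.3827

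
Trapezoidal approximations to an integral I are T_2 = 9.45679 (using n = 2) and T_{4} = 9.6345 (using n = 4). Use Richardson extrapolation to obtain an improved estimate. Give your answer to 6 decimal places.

9.693737

R = (4·T_{4} − T_2) / 3 = (4·9.6345 − 9.45679)/3 = (29.08121)/3 = 9.693737.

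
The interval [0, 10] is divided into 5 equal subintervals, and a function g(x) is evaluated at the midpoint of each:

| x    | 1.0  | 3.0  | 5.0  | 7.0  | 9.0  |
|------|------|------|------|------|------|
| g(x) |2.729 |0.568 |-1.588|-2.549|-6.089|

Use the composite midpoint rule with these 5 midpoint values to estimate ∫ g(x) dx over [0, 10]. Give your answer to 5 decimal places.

h = 2, n = 5.
h·[y(m₁) + y(m₂) + y(m₃) + y(m₄) + y(m₅)] = 2·(-6.929) = -13.85800.

-13.85800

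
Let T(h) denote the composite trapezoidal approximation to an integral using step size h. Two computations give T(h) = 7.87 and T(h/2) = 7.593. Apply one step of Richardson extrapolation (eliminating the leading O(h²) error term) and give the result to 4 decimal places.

R = (4·T(h/2) − T(h)) / 3 = (4·7.593 − 7.87)/3 = (22.502)/3 = 7.5007.

7.5007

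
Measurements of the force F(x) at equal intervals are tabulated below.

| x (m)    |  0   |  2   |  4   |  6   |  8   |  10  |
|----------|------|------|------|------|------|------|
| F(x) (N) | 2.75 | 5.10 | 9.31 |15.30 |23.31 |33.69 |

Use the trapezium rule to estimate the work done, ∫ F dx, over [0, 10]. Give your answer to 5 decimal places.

142.48000

h = 2, n = 5.
(h/2)·[y₀ + 2y₁ + 2y₂ + 2y₃ + 2y₄ + y₅] = 1·(142.48) = 142.48000.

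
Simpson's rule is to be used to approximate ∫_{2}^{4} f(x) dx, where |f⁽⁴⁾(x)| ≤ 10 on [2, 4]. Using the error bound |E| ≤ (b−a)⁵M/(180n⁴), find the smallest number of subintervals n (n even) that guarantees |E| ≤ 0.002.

Need 320/(180n⁴) ≤ 0.002.
n⁴ ≥ 320/(180·0.002) = 888.889 ⇒ n ≥ 5.4602, so the smallest even n is 6. (n must be even for Simpson's rule.)

6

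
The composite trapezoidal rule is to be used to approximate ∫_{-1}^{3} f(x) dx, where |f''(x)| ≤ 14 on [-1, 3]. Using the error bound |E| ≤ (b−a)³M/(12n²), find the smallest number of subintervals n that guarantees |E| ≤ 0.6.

Need 896/(12n²) ≤ 0.6.
n² ≥ 896/(12·0.6) = 124.444 ⇒ n ≥ 11.1555, so the smallest n is 12.

12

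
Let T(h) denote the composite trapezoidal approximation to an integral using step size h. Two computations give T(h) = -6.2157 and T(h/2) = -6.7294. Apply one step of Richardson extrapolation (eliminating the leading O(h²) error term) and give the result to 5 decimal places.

R = (4·T(h/2) − T(h)) / 3 = (4·(-6.7294) − (-6.2157))/3 = (-20.7019)/3 = -6.90063.

-6.90063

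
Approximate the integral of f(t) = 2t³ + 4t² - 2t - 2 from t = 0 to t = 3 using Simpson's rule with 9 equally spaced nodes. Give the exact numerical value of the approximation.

h = (3 − 0)/8 = 0.375.
Nodes t₀,…,t₈ = 0, 0.375, 0.75, 1.125, 1.5, 1.875, 2.25, 2.625, 3.
f(t) = 2t³ + 4t² - 2t - 2: f₀=-2, f₁=-2.08203125, f₂=-0.40625, f₃=3.66015625, f₄=10.75, f₅=21.49609375, f₆=36.53125, f₇=56.48828125, f₈=82.
(h/3)·[f₀ + 4f₁ + 2f₂ + 4f₃ + 2f₄ + 4f₅ + 2f₆ + 4f₇ + f₈] = 0.125·(492) = 61.5.

61.5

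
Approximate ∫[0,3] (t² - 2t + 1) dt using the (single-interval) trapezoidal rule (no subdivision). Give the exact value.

T = (b−a)/2 · [f(0) + f(3)] = 1.5·[1 + 4] = 7.5.

7.5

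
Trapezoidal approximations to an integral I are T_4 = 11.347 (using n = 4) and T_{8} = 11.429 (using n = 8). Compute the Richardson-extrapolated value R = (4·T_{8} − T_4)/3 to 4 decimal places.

R = (4·T_{8} − T_4) / 3 = (4·11.429 − 11.347)/3 = (34.369)/3 = 11.4563.

11.4563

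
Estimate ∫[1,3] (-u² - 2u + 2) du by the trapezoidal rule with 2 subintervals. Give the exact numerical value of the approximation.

h = (3 − 1)/2 = 1.
Nodes u₀,…,u₂ = 1, 2, 3.
f(u) = -u² - 2u + 2: f₀=-1, f₁=-6, f₂=-13.
(h/2)·[f₀ + 2f₁ + f₂] = 0.5·(-26) = -13.

-13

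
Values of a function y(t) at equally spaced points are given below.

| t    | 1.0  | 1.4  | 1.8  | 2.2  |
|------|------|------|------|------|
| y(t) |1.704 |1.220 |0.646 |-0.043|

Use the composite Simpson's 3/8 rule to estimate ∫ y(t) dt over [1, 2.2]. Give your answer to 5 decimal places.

h = 0.4, n = 3.
(3h/8)·[y₀ + 3y₁ + 3y₂ + y₃] = 0.15·(7.259) = 1.08885.

1.08885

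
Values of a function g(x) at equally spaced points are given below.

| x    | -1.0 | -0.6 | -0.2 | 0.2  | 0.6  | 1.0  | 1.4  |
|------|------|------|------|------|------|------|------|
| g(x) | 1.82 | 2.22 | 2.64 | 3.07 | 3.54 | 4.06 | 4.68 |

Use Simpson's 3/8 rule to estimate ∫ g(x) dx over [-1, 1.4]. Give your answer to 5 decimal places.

7.50300

h = 0.4, n = 6.
(3h/8)·[y₀ + 3y₁ + 3y₂ + 2y₃ + 3y₄ + 3y₅ + y₆] = 0.15·(50.02) = 7.50300.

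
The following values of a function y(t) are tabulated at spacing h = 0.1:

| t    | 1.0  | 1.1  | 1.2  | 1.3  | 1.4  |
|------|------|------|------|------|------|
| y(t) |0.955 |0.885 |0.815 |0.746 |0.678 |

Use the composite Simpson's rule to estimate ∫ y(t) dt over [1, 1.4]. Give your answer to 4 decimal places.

0.3262

h = 0.1, n = 4.
(h/3)·[y₀ + 4y₁ + 2y₂ + 4y₃ + y₄] = 0.033333·(9.787) = 0.3262.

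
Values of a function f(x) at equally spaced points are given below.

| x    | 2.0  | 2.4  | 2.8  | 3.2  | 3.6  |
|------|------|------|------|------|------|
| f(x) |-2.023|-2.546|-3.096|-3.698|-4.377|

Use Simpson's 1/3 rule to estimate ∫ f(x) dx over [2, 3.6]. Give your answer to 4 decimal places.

h = 0.4, n = 4.
(h/3)·[y₀ + 4y₁ + 2y₂ + 4y₃ + y₄] = 0.133333·(-37.568) = -5.0091.

-5.0091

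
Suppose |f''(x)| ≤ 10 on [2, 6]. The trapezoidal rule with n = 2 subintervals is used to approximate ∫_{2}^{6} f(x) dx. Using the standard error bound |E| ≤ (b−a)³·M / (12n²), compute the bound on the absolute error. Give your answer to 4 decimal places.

|E| ≤ (4)³·10 / (12·2²) = 640/48 = 13.3333.

13.3333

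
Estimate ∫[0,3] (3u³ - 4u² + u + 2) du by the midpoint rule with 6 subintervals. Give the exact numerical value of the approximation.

h = (3 − 0)/6 = 0.5.
Midpoints m₁,…,m₆ = 0.25, 0.75, 1.25, 1.75, 2.25, 2.75.
f(m₁)=2.046875, f(m₂)=1.765625, f(m₃)=2.859375, f(m₄)=7.578125, f(m₅)=18.171875, f(m₆)=36.890625.
h·[f(m₁) + f(m₂) + f(m₃) + f(m₄) + f(m₅) + f(m₆)] = 0.5·(69.3125) = 34.65625.

34.65625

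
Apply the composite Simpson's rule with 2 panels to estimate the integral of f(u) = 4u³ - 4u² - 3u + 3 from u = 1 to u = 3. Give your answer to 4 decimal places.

h = (3 − 1)/2 = 1.
Nodes u₀,…,u₂ = 1, 2, 3.
f(u) = 4u³ - 4u² - 3u + 3: f₀=0, f₁=13, f₂=66.
(h/3)·[f₀ + 4f₁ + f₂] = 0.333333·(118) = 39.3333.

39.3333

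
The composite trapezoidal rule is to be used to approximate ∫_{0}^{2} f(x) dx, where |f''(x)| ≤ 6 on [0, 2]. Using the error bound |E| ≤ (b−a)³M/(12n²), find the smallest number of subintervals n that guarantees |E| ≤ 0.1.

7

Need 48/(12n²) ≤ 0.1.
n² ≥ 48/(12·0.1) = 40 ⇒ n ≥ 6.3246, so the smallest n is 7.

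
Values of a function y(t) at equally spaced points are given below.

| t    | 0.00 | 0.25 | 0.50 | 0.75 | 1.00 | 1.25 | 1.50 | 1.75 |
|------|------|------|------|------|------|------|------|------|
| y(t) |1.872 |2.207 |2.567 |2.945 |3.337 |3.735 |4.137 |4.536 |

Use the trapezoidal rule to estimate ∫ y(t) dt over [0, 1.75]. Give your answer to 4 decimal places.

5.5330

h = 0.25, n = 7.
(h/2)·[y₀ + 2y₁ + 2y₂ + 2y₃ + 2y₄ + 2y₅ + 2y₆ + y₇] = 0.125·(44.264) = 5.5330.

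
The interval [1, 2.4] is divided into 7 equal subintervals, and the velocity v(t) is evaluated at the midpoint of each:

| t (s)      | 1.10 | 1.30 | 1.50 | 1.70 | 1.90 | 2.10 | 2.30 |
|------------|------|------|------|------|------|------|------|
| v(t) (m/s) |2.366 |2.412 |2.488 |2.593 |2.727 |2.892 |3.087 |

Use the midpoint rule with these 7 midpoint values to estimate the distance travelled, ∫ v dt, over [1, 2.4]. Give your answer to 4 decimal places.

3.7130

h = 0.2, n = 7.
h·[y(m₁) + y(m₂) + y(m₃) + y(m₄) + y(m₅) + y(m₆) + y(m₇)] = 0.2·(18.565) = 3.7130.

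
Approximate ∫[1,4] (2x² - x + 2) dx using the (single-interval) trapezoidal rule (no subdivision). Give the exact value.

49.5

T = (b−a)/2 · [f(1) + f(4)] = 1.5·[3 + 30] = 49.5.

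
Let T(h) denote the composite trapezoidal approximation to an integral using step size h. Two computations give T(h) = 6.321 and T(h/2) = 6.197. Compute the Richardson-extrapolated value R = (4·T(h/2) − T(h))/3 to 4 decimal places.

6.1557

R = (4·T(h/2) − T(h)) / 3 = (4·6.197 − 6.321)/3 = (18.467)/3 = 6.1557.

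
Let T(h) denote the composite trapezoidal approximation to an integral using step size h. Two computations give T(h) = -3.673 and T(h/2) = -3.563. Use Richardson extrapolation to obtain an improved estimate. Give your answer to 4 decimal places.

-3.5263

R = (4·T(h/2) − T(h)) / 3 = (4·(-3.563) − (-3.673))/3 = (-10.579)/3 = -3.5263.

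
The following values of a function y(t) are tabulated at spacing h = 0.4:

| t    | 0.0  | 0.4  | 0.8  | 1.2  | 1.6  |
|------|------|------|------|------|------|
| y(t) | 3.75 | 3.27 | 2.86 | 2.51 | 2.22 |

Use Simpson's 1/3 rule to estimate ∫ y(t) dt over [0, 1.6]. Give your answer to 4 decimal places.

4.6413

h = 0.4, n = 4.
(h/3)·[y₀ + 4y₁ + 2y₂ + 4y₃ + y₄] = 0.133333·(34.81) = 4.6413.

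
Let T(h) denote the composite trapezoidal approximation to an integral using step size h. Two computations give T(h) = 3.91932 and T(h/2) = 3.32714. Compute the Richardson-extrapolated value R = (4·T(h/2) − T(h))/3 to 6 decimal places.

3.129747

R = (4·T(h/2) − T(h)) / 3 = (4·3.32714 − 3.91932)/3 = (9.38924)/3 = 3.129747.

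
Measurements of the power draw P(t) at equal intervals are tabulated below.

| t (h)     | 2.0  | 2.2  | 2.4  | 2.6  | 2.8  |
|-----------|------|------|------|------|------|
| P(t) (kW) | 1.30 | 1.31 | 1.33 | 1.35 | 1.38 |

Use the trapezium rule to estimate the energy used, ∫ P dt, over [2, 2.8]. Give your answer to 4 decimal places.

1.0660

h = 0.2, n = 4.
(h/2)·[y₀ + 2y₁ + 2y₂ + 2y₃ + y₄] = 0.1·(10.66) = 1.0660.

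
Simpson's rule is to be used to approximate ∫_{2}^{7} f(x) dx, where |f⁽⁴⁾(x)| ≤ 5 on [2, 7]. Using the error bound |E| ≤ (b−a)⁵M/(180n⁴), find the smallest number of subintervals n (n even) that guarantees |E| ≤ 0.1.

Need 15625/(180n⁴) ≤ 0.1.
n⁴ ≥ 15625/(180·0.1) = 868.056 ⇒ n ≥ 5.4280, so the smallest even n is 6. (n must be even for Simpson's rule.)

6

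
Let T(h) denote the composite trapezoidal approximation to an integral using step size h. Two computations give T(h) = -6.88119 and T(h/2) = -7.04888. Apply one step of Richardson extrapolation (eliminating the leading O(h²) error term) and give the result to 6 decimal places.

R = (4·T(h/2) − T(h)) / 3 = (4·(-7.04888) − (-6.88119))/3 = (-21.31433)/3 = -7.104777.

-7.104777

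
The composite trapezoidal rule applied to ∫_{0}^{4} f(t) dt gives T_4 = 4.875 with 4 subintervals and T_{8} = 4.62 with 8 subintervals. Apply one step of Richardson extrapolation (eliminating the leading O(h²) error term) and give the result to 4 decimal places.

R = (4·T_{8} − T_4) / 3 = (4·4.62 − 4.875)/3 = (13.605)/3 = 4.5350.

4.5350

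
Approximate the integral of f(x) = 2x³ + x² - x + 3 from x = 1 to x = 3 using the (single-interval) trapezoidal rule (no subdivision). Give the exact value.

68

T = (b−a)/2 · [f(1) + f(3)] = 1·[5 + 63] = 68.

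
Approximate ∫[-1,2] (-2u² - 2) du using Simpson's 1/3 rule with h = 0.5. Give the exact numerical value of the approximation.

h = (2 − (-1))/6 = 0.5.
Nodes u₀,…,u₆ = -1, -0.5, 0, 0.5, 1, 1.5, 2.
f(u) = -2u² - 2: f₀=-4, f₁=-2.5, f₂=-2, f₃=-2.5, f₄=-4, f₅=-6.5, f₆=-10.
(h/3)·[f₀ + 4f₁ + 2f₂ + 4f₃ + 2f₄ + 4f₅ + f₆] = 0.166667·(-72) = -12.

-12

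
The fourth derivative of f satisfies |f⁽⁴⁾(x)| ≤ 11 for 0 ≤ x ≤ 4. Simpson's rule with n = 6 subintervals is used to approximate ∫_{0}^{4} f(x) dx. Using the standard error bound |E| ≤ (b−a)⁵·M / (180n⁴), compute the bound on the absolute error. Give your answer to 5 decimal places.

0.04829

|E| ≤ (4)⁵·11 / (180·6⁴) = 11264/233280 = 0.04829.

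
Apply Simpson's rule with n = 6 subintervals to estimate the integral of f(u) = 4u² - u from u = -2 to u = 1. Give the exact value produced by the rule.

h = (1 − (-2))/6 = 0.5.
Nodes u₀,…,u₆ = -2, -1.5, -1, -0.5, 0, 0.5, 1.
f(u) = 4u² - u: f₀=18, f₁=10.5, f₂=5, f₃=1.5, f₄=0, f₅=0.5, f₆=3.
(h/3)·[f₀ + 4f₁ + 2f₂ + 4f₃ + 2f₄ + 4f₅ + f₆] = 0.166667·(81) = 13.5.

13.5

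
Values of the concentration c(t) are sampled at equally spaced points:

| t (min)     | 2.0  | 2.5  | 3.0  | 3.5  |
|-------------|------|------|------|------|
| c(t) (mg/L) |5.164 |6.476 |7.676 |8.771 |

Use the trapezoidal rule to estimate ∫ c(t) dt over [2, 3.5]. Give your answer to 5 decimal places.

10.55975

h = 0.5, n = 3.
(h/2)·[y₀ + 2y₁ + 2y₂ + y₃] = 0.25·(42.239) = 10.55975.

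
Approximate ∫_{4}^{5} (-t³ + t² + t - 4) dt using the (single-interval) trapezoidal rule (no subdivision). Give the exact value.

-73.5

T = (b−a)/2 · [f(4) + f(5)] = 0.5·[(-48) + (-99)] = -73.5.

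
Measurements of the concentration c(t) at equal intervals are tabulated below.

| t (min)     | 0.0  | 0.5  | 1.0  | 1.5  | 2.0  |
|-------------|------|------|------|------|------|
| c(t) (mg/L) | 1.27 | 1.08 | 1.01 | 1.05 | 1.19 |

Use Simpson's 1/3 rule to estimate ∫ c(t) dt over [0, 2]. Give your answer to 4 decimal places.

h = 0.5, n = 4.
(h/3)·[y₀ + 4y₁ + 2y₂ + 4y₃ + y₄] = 0.166667·(13.00) = 2.1667.

2.1667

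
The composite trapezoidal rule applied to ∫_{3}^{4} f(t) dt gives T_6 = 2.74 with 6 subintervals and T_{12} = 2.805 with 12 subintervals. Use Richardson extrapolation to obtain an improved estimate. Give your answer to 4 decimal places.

2.8267

R = (4·T_{12} − T_6) / 3 = (4·2.805 − 2.74)/3 = (8.480)/3 = 2.8267.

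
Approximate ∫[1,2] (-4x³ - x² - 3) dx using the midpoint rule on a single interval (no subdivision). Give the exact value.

-18.75

M = (b−a)·f(1.5) = 1·(-18.75) = -18.75.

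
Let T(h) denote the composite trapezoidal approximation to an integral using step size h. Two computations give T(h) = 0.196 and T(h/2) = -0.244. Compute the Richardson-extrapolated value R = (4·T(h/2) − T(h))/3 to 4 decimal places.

R = (4·T(h/2) − T(h)) / 3 = (4·(-0.244) − 0.196)/3 = (-1.172)/3 = -0.3907.

-0.3907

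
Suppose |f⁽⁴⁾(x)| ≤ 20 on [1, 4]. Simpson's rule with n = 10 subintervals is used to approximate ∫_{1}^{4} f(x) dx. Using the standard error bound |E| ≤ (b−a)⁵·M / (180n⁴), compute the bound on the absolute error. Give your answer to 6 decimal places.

0.002700

|E| ≤ (3)⁵·20 / (180·10⁴) = 4860/1800000 = 0.002700.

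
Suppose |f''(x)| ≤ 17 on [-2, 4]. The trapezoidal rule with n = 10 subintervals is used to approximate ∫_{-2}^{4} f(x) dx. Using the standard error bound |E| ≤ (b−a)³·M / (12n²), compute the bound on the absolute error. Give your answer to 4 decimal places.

|E| ≤ (6)³·17 / (12·10²) = 3672/1200 = 3.0600.

3.0600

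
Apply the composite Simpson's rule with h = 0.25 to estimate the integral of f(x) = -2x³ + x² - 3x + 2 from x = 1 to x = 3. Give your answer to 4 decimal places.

-39.3333

h = (3 − 1)/8 = 0.25.
Nodes x₀,…,x₈ = 1, 1.25, 1.5, 1.75, 2, 2.25, 2.5, 2.75, 3.
f(x) = -2x³ + x² - 3x + 2: f₀=-2, f₁=-4.09375, f₂=-7, f₃=-10.90625, f₄=-16, f₅=-22.46875, f₆=-30.5, f₇=-40.28125, f₈=-52.
(h/3)·[f₀ + 4f₁ + 2f₂ + 4f₃ + 2f₄ + 4f₅ + 2f₆ + 4f₇ + f₈] = 0.083333·(-472) = -39.3333.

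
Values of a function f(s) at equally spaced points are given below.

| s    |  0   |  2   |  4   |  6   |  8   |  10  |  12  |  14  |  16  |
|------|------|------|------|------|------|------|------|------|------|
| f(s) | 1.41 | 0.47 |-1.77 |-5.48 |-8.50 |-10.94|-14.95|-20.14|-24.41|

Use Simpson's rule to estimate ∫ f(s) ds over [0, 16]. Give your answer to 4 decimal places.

h = 2, n = 8.
(h/3)·[y₀ + 4y₁ + 2y₂ + 4y₃ + 2y₄ + 4y₅ + 2y₆ + 4y₇ + y₈] = 0.666667·(-217.80) = -145.2000.

-145.2000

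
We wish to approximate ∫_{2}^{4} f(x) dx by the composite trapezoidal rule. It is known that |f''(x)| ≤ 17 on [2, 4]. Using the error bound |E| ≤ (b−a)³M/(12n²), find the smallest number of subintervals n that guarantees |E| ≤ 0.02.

Need 136/(12n²) ≤ 0.02.
n² ≥ 136/(12·0.02) = 566.667 ⇒ n ≥ 23.8048, so the smallest n is 24.

24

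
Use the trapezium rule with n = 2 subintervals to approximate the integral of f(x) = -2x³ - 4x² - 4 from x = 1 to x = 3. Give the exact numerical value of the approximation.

-88

h = (3 − 1)/2 = 1.
Nodes x₀,…,x₂ = 1, 2, 3.
f(x) = -2x³ - 4x² - 4: f₀=-10, f₁=-36, f₂=-94.
(h/2)·[f₀ + 2f₁ + f₂] = 0.5·(-176) = -88.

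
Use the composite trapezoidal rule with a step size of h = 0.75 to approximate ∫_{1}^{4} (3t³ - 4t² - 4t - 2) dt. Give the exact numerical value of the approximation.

h = (4 − 1)/4 = 0.75.
Nodes t₀,…,t₄ = 1, 1.75, 2.5, 3.25, 4.
f(t) = 3t³ - 4t² - 4t - 2: f₀=-7, f₁=-5.171875, f₂=9.875, f₃=45.734375, f₄=110.
(h/2)·[f₀ + 2f₁ + 2f₂ + 2f₃ + f₄] = 0.375·(203.875) = 76.453125.

76.453125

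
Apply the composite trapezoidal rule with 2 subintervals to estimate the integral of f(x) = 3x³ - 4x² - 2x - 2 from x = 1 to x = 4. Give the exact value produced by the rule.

107.0625

h = (4 − 1)/2 = 1.5.
Nodes x₀,…,x₂ = 1, 2.5, 4.
f(x) = 3x³ - 4x² - 2x - 2: f₀=-5, f₁=14.875, f₂=118.
(h/2)·[f₀ + 2f₁ + f₂] = 0.75·(142.75) = 107.0625.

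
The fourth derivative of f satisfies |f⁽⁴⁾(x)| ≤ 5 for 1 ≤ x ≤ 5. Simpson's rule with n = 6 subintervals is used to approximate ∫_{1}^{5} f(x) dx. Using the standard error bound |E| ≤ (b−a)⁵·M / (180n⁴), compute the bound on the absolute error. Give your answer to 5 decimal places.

|E| ≤ (4)⁵·5 / (180·6⁴) = 5120/233280 = 0.02195.

0.02195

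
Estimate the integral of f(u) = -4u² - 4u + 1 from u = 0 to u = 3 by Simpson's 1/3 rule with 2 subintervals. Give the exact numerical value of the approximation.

-51

h = (3 − 0)/2 = 1.5.
Nodes u₀,…,u₂ = 0, 1.5, 3.
f(u) = -4u² - 4u + 1: f₀=1, f₁=-14, f₂=-47.
(h/3)·[f₀ + 4f₁ + f₂] = 0.5·(-102) = -51.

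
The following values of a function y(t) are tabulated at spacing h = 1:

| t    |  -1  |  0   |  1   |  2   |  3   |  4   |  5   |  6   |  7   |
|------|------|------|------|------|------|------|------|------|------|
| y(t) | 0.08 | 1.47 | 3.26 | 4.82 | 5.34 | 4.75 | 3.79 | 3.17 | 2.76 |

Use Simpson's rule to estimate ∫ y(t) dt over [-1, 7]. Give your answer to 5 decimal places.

h = 1, n = 8.
(h/3)·[y₀ + 4y₁ + 2y₂ + 4y₃ + 2y₄ + 4y₅ + 2y₆ + 4y₇ + y₈] = 0.333333·(84.46) = 28.15333.

28.15333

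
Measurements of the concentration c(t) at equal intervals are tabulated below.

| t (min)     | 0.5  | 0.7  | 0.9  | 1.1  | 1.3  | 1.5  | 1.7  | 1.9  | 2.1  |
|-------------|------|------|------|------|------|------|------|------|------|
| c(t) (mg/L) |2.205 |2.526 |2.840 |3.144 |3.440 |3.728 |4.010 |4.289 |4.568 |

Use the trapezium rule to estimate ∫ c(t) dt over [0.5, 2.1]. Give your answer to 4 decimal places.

h = 0.2, n = 8.
(h/2)·[y₀ + 2y₁ + 2y₂ + 2y₃ + 2y₄ + 2y₅ + 2y₆ + 2y₇ + y₈] = 0.1·(54.727) = 5.4727.

5.4727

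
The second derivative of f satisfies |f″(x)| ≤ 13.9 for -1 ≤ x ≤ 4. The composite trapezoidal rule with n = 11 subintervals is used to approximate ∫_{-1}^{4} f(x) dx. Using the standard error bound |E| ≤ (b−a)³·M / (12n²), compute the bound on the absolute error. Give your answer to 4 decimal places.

|E| ≤ (5)³·13.9 / (12·11²) = 1737.5/1452 = 1.1966.

1.1966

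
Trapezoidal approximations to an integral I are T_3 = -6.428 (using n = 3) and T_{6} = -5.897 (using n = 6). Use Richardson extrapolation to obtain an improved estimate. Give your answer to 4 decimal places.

R = (4·T_{6} − T_3) / 3 = (4·(-5.897) − (-6.428))/3 = (-17.160)/3 = -5.7200.

-5.7200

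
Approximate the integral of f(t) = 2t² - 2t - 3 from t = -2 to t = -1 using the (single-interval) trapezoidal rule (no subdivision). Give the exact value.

5

T = (b−a)/2 · [f(-2) + f(-1)] = 0.5·[9 + 1] = 5.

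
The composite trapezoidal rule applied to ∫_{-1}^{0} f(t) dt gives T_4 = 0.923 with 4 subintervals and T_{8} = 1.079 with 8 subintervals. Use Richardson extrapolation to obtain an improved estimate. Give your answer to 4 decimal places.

R = (4·T_{8} − T_4) / 3 = (4·1.079 − 0.923)/3 = (3.393)/3 = 1.1310.

1.1310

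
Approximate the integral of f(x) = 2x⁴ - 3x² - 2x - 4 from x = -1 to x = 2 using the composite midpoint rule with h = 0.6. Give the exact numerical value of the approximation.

h = (2 − (-1))/5 = 0.6.
Midpoints m₁,…,m₅ = -0.7, -0.1, 0.5, 1.1, 1.7.
f(m₁)=-3.5898, f(m₂)=-3.8298, f(m₃)=-5.625, f(m₄)=-6.9018, f(m₅)=0.6342.
h·[f(m₁) + f(m₂) + f(m₃) + f(m₄) + f(m₅)] = 0.6·(-19.3122) = -11.58732.

-11.58732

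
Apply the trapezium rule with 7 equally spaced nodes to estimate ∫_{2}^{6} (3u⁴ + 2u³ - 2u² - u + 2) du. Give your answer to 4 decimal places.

5238.6173

h = (6 − 2)/6 = 0.666667.
Nodes u₀,…,u₆ = 2, 2.666667, 3.333333, 4, 4.666667, 5.333333, 6.
f(u) = 3u⁴ + 2u³ - 2u² - u + 2: f₀=56, f₁=174.740741, f₂=420.888889, f₃=862, f₄=1579.851852, f₅=2670.444444, f₆=4244.
(h/2)·[f₀ + 2f₁ + 2f₂ + 2f₃ + 2f₄ + 2f₅ + f₆] = 0.333333·(15715.851852) = 5238.6173.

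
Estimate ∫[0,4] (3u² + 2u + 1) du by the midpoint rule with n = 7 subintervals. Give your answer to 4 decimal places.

h = (4 − 0)/7 = 0.571429.
Midpoints m₁,…,m₇ = 0.285714, 0.857143, 1.428571, 2, 2.571429, 3.142857, 3.714286.
f(m₁)=1.816327, f(m₂)=4.918367, f(m₃)=9.979592, f(m₄)=17, f(m₅)=25.979592, f(m₆)=36.918367, f(m₇)=49.816327.
h·[f(m₁) + f(m₂) + f(m₃) + f(m₄) + f(m₅) + f(m₆) + f(m₇)] = 0.571429·(146.428571) = 83.6735.

83.6735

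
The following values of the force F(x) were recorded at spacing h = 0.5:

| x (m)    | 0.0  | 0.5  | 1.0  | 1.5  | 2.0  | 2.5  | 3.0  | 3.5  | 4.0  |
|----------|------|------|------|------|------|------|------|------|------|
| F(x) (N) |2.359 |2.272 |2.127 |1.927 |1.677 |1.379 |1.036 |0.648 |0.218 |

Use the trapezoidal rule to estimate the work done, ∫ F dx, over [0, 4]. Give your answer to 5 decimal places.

h = 0.5, n = 8.
(h/2)·[y₀ + 2y₁ + 2y₂ + 2y₃ + 2y₄ + 2y₅ + 2y₆ + 2y₇ + y₈] = 0.25·(24.709) = 6.17725.

6.17725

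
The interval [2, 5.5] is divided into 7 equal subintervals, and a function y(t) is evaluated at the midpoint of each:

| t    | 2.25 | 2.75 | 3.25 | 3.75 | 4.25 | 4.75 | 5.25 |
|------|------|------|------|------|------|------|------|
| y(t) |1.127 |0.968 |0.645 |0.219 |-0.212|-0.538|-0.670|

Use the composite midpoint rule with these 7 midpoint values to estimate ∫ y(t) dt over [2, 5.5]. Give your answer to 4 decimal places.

h = 0.5, n = 7.
h·[y(m₁) + y(m₂) + y(m₃) + y(m₄) + y(m₅) + y(m₆) + y(m₇)] = 0.5·(1.539) = 0.7695.

0.7695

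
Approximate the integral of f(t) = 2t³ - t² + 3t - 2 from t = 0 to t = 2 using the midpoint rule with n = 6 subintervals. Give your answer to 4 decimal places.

7.2407

h = (2 − 0)/6 = 0.333333.
Midpoints m₁,…,m₆ = 0.166667, 0.5, 0.833333, 1.166667, 1.5, 1.833333.
f(m₁)=-1.518519, f(m₂)=-0.5, f(m₃)=0.962963, f(m₄)=3.314815, f(m₅)=7, f(m₆)=12.462963.
h·[f(m₁) + f(m₂) + f(m₃) + f(m₄) + f(m₅) + f(m₆)] = 0.333333·(21.722222) = 7.2407.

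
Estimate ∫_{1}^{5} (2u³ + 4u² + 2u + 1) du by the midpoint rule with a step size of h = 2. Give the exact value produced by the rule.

h = (5 − 1)/2 = 2.
Midpoints m₁,…,m₂ = 2, 4.
f(m₁)=37, f(m₂)=201.
h·[f(m₁) + f(m₂)] = 2·(238) = 476.

476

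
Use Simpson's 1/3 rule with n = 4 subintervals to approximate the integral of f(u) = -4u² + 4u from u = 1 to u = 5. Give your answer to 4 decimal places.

-117.3333

h = (5 − 1)/4 = 1.
Nodes u₀,…,u₄ = 1, 2, 3, 4, 5.
f(u) = -4u² + 4u: f₀=0, f₁=-8, f₂=-24, f₃=-48, f₄=-80.
(h/3)·[f₀ + 4f₁ + 2f₂ + 4f₃ + f₄] = 0.333333·(-352) = -117.3333.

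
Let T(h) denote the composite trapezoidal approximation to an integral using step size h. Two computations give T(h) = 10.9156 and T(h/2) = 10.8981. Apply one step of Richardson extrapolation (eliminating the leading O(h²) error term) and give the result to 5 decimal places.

R = (4·T(h/2) − T(h)) / 3 = (4·10.8981 − 10.9156)/3 = (32.6768)/3 = 10.89227.

10.89227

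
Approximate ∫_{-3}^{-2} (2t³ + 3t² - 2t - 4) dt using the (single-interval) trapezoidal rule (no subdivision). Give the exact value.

T = (b−a)/2 · [f(-3) + f(-2)] = 0.5·[(-25) + (-4)] = -14.5.

-14.5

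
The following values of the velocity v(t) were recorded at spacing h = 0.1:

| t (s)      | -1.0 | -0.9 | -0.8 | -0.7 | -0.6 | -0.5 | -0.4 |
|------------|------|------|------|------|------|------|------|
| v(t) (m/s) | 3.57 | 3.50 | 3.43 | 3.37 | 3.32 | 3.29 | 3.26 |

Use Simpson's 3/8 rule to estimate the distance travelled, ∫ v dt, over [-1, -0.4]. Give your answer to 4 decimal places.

h = 0.1, n = 6.
(3h/8)·[y₀ + 3y₁ + 3y₂ + 2y₃ + 3y₄ + 3y₅ + y₆] = 0.0375·(54.19) = 2.0321.

2.0321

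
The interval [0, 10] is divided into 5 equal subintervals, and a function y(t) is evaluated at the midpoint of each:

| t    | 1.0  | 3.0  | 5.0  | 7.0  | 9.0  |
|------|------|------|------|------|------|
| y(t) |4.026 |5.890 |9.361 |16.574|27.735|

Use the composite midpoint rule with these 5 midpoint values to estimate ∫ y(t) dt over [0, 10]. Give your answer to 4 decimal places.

127.1720

h = 2, n = 5.
h·[y(m₁) + y(m₂) + y(m₃) + y(m₄) + y(m₅)] = 2·(63.586) = 127.1720.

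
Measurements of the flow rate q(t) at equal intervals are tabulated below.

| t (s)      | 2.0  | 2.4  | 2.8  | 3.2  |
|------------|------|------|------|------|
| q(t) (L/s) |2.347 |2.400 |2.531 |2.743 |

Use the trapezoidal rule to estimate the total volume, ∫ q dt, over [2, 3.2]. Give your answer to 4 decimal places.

2.9904

h = 0.4, n = 3.
(h/2)·[y₀ + 2y₁ + 2y₂ + y₃] = 0.2·(14.952) = 2.9904.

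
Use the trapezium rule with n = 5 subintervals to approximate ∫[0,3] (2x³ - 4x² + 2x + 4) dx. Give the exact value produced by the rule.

26.4

h = (3 − 0)/5 = 0.6.
Nodes x₀,…,x₅ = 0, 0.6, 1.2, 1.8, 2.4, 3.
f(x) = 2x³ - 4x² + 2x + 4: f₀=4, f₁=4.192, f₂=4.096, f₃=6.304, f₄=13.408, f₅=28.
(h/2)·[f₀ + 2f₁ + 2f₂ + 2f₃ + 2f₄ + f₅] = 0.3·(88) = 26.4.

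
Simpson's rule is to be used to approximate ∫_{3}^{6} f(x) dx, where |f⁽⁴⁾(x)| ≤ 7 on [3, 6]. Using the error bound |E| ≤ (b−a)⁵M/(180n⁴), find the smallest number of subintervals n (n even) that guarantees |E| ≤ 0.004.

Need 1701/(180n⁴) ≤ 0.004.
n⁴ ≥ 1701/(180·0.004) = 2362.5 ⇒ n ≥ 6.9718, so the smallest even n is 8. (n must be even for Simpson's rule.)

8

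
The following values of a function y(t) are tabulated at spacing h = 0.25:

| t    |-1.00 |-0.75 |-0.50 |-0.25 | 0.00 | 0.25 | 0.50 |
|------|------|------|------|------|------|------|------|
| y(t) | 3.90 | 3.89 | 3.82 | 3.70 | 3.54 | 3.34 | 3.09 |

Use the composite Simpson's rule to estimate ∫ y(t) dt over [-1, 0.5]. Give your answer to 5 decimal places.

5.45250

h = 0.25, n = 6.
(h/3)·[y₀ + 4y₁ + 2y₂ + 4y₃ + 2y₄ + 4y₅ + y₆] = 0.083333·(65.43) = 5.45250.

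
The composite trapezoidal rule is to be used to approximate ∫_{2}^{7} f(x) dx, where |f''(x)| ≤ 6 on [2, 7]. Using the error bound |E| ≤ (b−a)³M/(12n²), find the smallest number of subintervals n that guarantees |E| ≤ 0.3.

Need 750/(12n²) ≤ 0.3.
n² ≥ 750/(12·0.3) = 208.333 ⇒ n ≥ 14.4338, so the smallest n is 15.

15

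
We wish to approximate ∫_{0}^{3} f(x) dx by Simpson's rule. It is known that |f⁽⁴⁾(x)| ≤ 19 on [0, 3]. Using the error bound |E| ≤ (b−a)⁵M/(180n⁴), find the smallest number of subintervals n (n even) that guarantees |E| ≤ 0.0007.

14

Need 4617/(180n⁴) ≤ 0.0007.
n⁴ ≥ 4617/(180·0.0007) = 36642.9 ⇒ n ≥ 13.8356, so the smallest even n is 14. (n must be even for Simpson's rule.)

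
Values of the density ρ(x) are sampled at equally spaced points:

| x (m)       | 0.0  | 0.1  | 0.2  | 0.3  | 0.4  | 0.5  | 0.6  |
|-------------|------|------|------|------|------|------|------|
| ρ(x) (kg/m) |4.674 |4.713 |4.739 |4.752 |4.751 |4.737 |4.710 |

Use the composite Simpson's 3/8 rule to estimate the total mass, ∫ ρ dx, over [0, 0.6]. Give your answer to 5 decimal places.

h = 0.1, n = 6.
(3h/8)·[y₀ + 3y₁ + 3y₂ + 2y₃ + 3y₄ + 3y₅ + y₆] = 0.0375·(75.708) = 2.83905.

2.83905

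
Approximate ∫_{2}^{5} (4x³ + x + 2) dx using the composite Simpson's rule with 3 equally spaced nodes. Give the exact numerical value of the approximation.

h = (5 − 2)/2 = 1.5.
Nodes x₀,…,x₂ = 2, 3.5, 5.
f(x) = 4x³ + x + 2: f₀=36, f₁=177, f₂=507.
(h/3)·[f₀ + 4f₁ + f₂] = 0.5·(1251) = 625.5.

625.5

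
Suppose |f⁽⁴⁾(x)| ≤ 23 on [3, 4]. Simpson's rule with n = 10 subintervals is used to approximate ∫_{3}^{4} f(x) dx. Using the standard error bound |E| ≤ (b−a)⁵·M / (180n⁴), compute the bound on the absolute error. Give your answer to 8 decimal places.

|E| ≤ (1)⁵·23 / (180·10⁴) = 23/1800000 = 0.00001278.

0.00001278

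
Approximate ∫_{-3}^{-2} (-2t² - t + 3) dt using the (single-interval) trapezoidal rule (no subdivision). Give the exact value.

T = (b−a)/2 · [f(-3) + f(-2)] = 0.5·[(-12) + (-3)] = -7.5.

-7.5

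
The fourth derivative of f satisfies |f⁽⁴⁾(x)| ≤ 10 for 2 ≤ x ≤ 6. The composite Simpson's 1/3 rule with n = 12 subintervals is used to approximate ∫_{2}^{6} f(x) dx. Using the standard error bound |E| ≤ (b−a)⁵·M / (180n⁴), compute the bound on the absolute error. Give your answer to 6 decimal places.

|E| ≤ (4)⁵·10 / (180·12⁴) = 10240/3732480 = 0.002743.

0.002743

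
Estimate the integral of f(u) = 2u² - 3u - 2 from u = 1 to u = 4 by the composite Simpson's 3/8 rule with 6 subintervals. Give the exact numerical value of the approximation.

13.5

h = (4 − 1)/6 = 0.5.
Nodes u₀,…,u₆ = 1, 1.5, 2, 2.5, 3, 3.5, 4.
f(u) = 2u² - 3u - 2: f₀=-3, f₁=-2, f₂=0, f₃=3, f₄=7, f₅=12, f₆=18.
(3h/8)·[f₀ + 3f₁ + 3f₂ + 2f₃ + 3f₄ + 3f₅ + f₆] = 0.1875·(72) = 13.5.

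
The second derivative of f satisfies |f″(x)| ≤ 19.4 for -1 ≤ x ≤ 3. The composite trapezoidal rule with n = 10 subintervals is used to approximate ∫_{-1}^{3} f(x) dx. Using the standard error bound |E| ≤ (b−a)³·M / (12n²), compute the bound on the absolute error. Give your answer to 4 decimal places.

|E| ≤ (4)³·19.4 / (12·10²) = 1241.6/1200 = 1.0347.

1.0347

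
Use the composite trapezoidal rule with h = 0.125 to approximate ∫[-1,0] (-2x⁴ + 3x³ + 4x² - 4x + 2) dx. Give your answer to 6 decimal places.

h = (0 − (-1))/8 = 0.125.
Nodes x₀,…,x₈ = -1, -0.875, -0.75, -0.625, -0.5, -0.375, -0.25, -0.125, 0.
f(x) = -2x⁴ + 3x³ + 4x² - 4x + 2: f₀=5, f₁=5.38037109375, f₂=5.3515625, f₃=5.02490234375, f₄=4.5, f₅=3.86474609375, f₆=3.1953125, f₇=2.55615234375, f₈=2.
(h/2)·[f₀ + 2f₁ + 2f₂ + 2f₃ + 2f₄ + 2f₅ + 2f₆ + 2f₇ + f₈] = 0.0625·(66.74609375) = 4.171631.

4.171631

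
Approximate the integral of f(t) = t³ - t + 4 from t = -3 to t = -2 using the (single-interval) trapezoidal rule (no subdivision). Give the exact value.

-11

T = (b−a)/2 · [f(-3) + f(-2)] = 0.5·[(-20) + (-2)] = -11.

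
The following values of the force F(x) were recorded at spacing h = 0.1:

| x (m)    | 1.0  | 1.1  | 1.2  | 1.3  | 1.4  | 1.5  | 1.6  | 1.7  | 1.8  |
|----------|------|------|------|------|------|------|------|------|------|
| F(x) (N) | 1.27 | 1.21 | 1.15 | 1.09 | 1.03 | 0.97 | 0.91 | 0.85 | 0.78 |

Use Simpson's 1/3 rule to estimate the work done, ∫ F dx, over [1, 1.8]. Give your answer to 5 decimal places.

0.82367

h = 0.1, n = 8.
(h/3)·[y₀ + 4y₁ + 2y₂ + 4y₃ + 2y₄ + 4y₅ + 2y₆ + 4y₇ + y₈] = 0.033333·(24.71) = 0.82367.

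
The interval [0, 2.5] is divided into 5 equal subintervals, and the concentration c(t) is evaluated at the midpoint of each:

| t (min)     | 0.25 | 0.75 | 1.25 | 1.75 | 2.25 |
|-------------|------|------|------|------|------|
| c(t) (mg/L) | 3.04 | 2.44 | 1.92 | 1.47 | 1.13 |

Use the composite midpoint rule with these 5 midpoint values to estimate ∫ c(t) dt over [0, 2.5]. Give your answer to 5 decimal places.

h = 0.5, n = 5.
h·[y(m₁) + y(m₂) + y(m₃) + y(m₄) + y(m₅)] = 0.5·(10.00) = 5.00000.

5.00000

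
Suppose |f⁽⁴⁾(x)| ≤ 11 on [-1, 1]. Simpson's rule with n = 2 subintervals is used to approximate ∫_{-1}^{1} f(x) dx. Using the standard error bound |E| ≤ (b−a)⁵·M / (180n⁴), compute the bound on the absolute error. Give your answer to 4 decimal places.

0.1222

|E| ≤ (2)⁵·11 / (180·2⁴) = 352/2880 = 0.1222.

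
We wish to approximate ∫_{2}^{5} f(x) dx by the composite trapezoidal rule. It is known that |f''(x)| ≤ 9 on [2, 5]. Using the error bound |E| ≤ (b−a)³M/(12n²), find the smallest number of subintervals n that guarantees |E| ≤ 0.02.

Need 243/(12n²) ≤ 0.02.
n² ≥ 243/(12·0.02) = 1012.5 ⇒ n ≥ 31.8198, so the smallest n is 32.

32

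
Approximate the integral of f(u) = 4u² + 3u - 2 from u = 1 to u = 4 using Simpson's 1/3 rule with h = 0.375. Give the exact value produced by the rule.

h = (4 − 1)/8 = 0.375.
Nodes u₀,…,u₈ = 1, 1.375, 1.75, 2.125, 2.5, 2.875, 3.25, 3.625, 4.
f(u) = 4u² + 3u - 2: f₀=5, f₁=9.6875, f₂=15.5, f₃=22.4375, f₄=30.5, f₅=39.6875, f₆=50, f₇=61.4375, f₈=74.
(h/3)·[f₀ + 4f₁ + 2f₂ + 4f₃ + 2f₄ + 4f₅ + 2f₆ + 4f₇ + f₈] = 0.125·(804) = 100.5.

100.5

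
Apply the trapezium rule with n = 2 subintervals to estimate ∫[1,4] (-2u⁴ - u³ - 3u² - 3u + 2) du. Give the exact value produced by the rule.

-657.75

h = (4 − 1)/2 = 1.5.
Nodes u₀,…,u₂ = 1, 2.5, 4.
f(u) = -2u⁴ - u³ - 3u² - 3u + 2: f₀=-7, f₁=-118, f₂=-634.
(h/2)·[f₀ + 2f₁ + f₂] = 0.75·(-877) = -657.75.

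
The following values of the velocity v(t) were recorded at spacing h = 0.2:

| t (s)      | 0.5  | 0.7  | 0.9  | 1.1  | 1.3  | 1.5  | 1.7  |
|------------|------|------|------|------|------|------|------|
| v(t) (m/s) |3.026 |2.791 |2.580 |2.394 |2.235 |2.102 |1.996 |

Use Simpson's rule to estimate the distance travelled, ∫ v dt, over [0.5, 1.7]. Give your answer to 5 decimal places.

h = 0.2, n = 6.
(h/3)·[y₀ + 4y₁ + 2y₂ + 4y₃ + 2y₄ + 4y₅ + y₆] = 0.066667·(43.800) = 2.92000.

2.92000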